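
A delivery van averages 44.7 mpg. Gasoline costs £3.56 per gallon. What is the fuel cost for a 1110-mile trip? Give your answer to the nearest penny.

£88.40

Fuel = 1110 mi / 44.7 mpg = 24.83 gal
Cost = 24.83 gal × £3.56/gal = £88.40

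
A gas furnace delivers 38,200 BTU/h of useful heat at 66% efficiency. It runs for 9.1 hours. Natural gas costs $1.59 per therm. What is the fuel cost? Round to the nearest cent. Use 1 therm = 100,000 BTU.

Heat delivered = 38,200 BTU/h × 9.1 h = 347,620 BTU
Gas input = 347,620 / 0.66 = 526,697 BTU
= 526,697 / 100,000 = 5.267 therm
Cost = 5.267 × $1.59/therm = $8.37

$8.37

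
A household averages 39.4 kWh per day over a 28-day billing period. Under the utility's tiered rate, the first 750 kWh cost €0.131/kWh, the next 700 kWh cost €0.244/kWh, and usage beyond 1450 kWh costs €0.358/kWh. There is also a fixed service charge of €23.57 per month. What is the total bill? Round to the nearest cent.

€208.00

Usage = 39.4 kWh/day × 28 days = 1103.2 kWh
First 750 kWh × €0.131 = €98.25
Next 353.2 kWh × €0.244 = €86.18
Remaining tier: 0 kWh (not reached)
Energy charge = €184.43; + service €23.57 = €208.00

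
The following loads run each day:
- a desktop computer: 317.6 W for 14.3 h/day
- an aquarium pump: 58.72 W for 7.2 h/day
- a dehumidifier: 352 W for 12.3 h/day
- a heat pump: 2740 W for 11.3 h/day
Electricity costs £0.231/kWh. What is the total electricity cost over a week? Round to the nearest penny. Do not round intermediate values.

desktop computer: 317.6 W × 14.3 h × 7 d = 31,792 Wh = 31.79 kWh
aquarium pump: 58.72 W × 7.2 h × 7 d = 2,959 Wh = 2.959 kWh
dehumidifier: 352 W × 12.3 h × 7 d = 30,307 Wh = 30.31 kWh
heat pump: 2740 W × 11.3 h × 7 d = 216,734 Wh = 216.7 kWh
Total energy = 31.79 + 2.959 + 30.31 + 216.7 = 281.8 kWh
Cost = 281.8 kWh × £0.231 = £65.09

£65.09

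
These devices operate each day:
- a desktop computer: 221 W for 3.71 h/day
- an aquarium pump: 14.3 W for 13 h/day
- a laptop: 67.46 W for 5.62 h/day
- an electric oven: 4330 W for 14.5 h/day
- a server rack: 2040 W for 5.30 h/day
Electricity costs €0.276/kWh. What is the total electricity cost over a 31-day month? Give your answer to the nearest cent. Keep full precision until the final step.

€641.55

desktop computer: 221 W × 3.71 h × 31 d = 25,417 Wh = 25.42 kWh
aquarium pump: 14.3 W × 13 h × 31 d = 5,763 Wh = 5.763 kWh
laptop: 67.46 W × 5.62 h × 31 d = 11,753 Wh = 11.75 kWh
electric oven: 4330 W × 14.5 h × 31 d = 1,946,335 Wh = 1,946 kWh
server rack: 2040 W × 5.30 h × 31 d = 335,172 Wh = 335.2 kWh
Total energy = 25.42 + 5.763 + 11.75 + 1,946 + 335.2 = 2,324 kWh
Cost = 2,324 kWh × €0.276 = €641.55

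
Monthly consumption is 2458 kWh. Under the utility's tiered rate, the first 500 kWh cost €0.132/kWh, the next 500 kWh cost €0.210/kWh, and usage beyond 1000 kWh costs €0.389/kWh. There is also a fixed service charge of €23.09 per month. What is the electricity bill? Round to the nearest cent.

€761.25

First 500 kWh × €0.132 = €66.00
Next 500 kWh × €0.210 = €105.00
Remaining 1458 kWh × €0.389 = €567.16
Energy charge = €738.16; + service €23.09 = €761.25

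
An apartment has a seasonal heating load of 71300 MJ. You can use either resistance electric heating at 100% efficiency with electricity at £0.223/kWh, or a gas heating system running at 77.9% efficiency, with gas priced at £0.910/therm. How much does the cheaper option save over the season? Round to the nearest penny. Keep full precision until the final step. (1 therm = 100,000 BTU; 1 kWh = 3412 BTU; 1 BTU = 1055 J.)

£3627.58

Heat load = 71300 MJ = 71,300,000,000 J / 1055 = 67,582,938 BTU
Gas: input = 67,582,938 / 0.779 = 86,756,018 BTU = 867.6 therm → 867.6 × £0.910 = £789.48
Electric: 67,582,938 BTU / 3412 = 19,810 kWh → × £0.223 = £4,417.06
Difference = |£789.48 − £4,417.06| = £3,627.58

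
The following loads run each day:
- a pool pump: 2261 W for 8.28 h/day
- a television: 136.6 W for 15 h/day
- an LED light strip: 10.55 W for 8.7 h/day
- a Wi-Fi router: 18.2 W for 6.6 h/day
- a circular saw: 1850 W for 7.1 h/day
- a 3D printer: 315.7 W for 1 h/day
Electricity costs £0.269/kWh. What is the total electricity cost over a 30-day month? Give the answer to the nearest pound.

pool pump: 2261 W × 8.28 h × 30 d = 561,632 Wh = 561.6 kWh
television: 136.6 W × 15 h × 30 d = 61,470 Wh = 61.47 kWh
LED light strip: 10.55 W × 8.7 h × 30 d = 2,754 Wh = 2.754 kWh
Wi-Fi router: 18.2 W × 6.6 h × 30 d = 3,604 Wh = 3.604 kWh
circular saw: 1850 W × 7.1 h × 30 d = 394,050 Wh = 394.1 kWh
3D printer: 315.7 W × 1 h × 30 d = 9,471 Wh = 9.471 kWh
Total energy = 561.6 + 61.47 + 2.754 + 3.604 + 394.1 + 9.471 = 1,033 kWh
Cost = 1,033 kWh × £0.269 = £277.87 ≈ £278

£278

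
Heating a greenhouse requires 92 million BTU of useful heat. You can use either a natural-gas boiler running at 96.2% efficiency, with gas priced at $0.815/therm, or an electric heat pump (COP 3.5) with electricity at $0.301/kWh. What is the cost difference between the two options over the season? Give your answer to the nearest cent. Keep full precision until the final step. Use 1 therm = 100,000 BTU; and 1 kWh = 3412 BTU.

$1539.46

Heat load = 92 × 10⁶ BTU = 92,000,000 BTU
Gas: input = 92,000,000 / 0.962 = 95,634,096 BTU = 956.3 therm → 956.3 × $0.815 = $779.42
Heat pump: 92,000,000 BTU / 3412 = 26,960 kWh heat; / 3.5 = 7,704 kWh in → × $0.301 = $2,318.87
Difference = |$779.42 − $2,318.87| = $1,539.46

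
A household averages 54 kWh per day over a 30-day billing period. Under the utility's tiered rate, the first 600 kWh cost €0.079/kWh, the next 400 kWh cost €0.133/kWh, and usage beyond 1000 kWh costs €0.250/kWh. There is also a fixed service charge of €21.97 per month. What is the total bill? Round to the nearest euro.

Usage = 54 kWh/day × 30 days = 1620 kWh
First 600 kWh × €0.079 = €47.40
Next 400 kWh × €0.133 = €53.20
Remaining 620 kWh × €0.250 = €155.00
Energy charge = €255.60; + service €21.97 = €277.57 ≈ €278

€278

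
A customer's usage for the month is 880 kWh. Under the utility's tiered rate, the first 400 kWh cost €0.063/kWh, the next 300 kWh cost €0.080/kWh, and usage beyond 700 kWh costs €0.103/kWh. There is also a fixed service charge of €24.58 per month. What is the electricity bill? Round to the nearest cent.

€92.32

First 400 kWh × €0.063 = €25.20
Next 300 kWh × €0.080 = €24.00
Remaining 180 kWh × €0.103 = €18.54
Energy charge = €67.74; + service €24.58 = €92.32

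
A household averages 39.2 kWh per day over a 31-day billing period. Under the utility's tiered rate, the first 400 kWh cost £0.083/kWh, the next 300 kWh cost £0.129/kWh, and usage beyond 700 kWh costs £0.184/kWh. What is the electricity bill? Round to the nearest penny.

£166.70

Usage = 39.2 kWh/day × 31 days = 1215.2 kWh
First 400 kWh × £0.083 = £33.20
Next 300 kWh × £0.129 = £38.70
Remaining 515.2 kWh × £0.184 = £94.80
Total = £166.70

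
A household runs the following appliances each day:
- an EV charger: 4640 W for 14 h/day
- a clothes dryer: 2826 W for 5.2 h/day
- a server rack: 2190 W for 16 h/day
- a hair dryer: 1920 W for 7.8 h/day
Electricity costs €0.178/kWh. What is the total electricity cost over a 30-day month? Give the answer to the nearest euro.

€692

EV charger: 4640 W × 14 h × 30 d = 1,948,800 Wh = 1,949 kWh
clothes dryer: 2826 W × 5.2 h × 30 d = 440,856 Wh = 440.9 kWh
server rack: 2190 W × 16 h × 30 d = 1,051,200 Wh = 1,051 kWh
hair dryer: 1920 W × 7.8 h × 30 d = 449,280 Wh = 449.3 kWh
Total energy = 1,949 + 440.9 + 1,051 + 449.3 = 3,890 kWh
Cost = 3,890 kWh × €0.178 = €692.44 ≈ €692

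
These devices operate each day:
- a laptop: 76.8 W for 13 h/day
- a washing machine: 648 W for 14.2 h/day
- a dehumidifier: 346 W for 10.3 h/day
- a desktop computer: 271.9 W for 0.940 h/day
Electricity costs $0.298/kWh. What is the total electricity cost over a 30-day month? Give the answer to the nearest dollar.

laptop: 76.8 W × 13 h × 30 d = 29,952 Wh = 29.95 kWh
washing machine: 648 W × 14.2 h × 30 d = 276,048 Wh = 276 kWh
dehumidifier: 346 W × 10.3 h × 30 d = 106,914 Wh = 106.9 kWh
desktop computer: 271.9 W × 0.940 h × 30 d = 7,668 Wh = 7.668 kWh
Total energy = 29.95 + 276 + 106.9 + 7.668 = 420.6 kWh
Cost = 420.6 kWh × $0.298 = $125.33 ≈ $125

$125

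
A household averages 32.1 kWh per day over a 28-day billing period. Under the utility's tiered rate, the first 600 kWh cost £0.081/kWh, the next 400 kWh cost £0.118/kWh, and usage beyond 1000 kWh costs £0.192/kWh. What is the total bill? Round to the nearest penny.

Usage = 32.1 kWh/day × 28 days = 898.8 kWh
First 600 kWh × £0.081 = £48.60
Next 298.8 kWh × £0.118 = £35.26
Remaining tier: 0 kWh (not reached)
Total = £83.86

£83.86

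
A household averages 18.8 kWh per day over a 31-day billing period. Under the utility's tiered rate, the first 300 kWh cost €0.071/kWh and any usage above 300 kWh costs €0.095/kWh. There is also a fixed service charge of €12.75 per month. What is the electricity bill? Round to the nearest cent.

€60.92

Usage = 18.8 kWh/day × 31 days = 582.8 kWh
First 300 kWh × €0.071 = €21.30
Remaining 282.8 kWh × €0.095 = €26.87
Energy charge = €48.17; + service €12.75 = €60.92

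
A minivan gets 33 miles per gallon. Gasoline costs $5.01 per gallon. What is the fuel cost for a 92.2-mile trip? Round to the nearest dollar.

$14

Fuel = 92.2 mi / 33 mpg = 2.794 gal
Cost = 2.794 gal × $5.01/gal = $14.00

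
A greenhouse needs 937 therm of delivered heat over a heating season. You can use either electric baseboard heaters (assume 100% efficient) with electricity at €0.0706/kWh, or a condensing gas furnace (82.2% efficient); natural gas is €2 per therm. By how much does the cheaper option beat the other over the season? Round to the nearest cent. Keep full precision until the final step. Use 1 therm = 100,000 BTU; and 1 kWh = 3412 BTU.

€341.00

Heat load = 937 therm × 100,000 = 93,700,000 BTU
Gas: input = 93,700,000 / 0.822 = 113,990,268 BTU = 1,140 therm → 1,140 × €2 = €2,279.81
Electric: 93,700,000 BTU / 3412 = 27,460 kWh → × €0.0706 = €1,938.81
Difference = |€2,279.81 − €1,938.81| = €341.00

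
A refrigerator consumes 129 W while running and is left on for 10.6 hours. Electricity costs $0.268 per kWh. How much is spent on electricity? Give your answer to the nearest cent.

Energy = 129 W × 10.6 h = 1,367 Wh = 1.367 kWh
Cost = 1.367 kWh × $0.268/kWh = $0.37

$0.37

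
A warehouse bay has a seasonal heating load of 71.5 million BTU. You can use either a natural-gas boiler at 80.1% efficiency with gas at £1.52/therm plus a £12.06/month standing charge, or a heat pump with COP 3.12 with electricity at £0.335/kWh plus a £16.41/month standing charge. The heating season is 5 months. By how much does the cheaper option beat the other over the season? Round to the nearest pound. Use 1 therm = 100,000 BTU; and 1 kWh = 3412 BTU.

£915

Heat load = 71.5 × 10⁶ BTU = 71,500,000 BTU
Gas: input = 71,500,000 / 0.801 = 89,263,421 BTU = 892.6 therm → 892.6 × £1.52 = £1,356.80; + 5 × £12.06 standing = £1,417.10
Heat pump: 71,500,000 BTU / 3412 = 20,960 kWh heat; / 3.12 = 6,716 kWh in → × £0.335 = £2,250.02; + 5 × £16.41 standing = £2,332.07
Difference = |£1,417.10 − £2,332.07| = £914.97 ≈ £915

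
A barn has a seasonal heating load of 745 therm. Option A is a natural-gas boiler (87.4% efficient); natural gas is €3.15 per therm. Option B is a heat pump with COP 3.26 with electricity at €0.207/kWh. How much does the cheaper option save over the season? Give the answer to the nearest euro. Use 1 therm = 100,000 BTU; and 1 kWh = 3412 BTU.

€1299

Heat load = 745 therm × 100,000 = 74,500,000 BTU
Gas: input = 74,500,000 / 0.874 = 85,240,275 BTU = 852.4 therm → 852.4 × €3.15 = €2,685.07
Heat pump: 74,500,000 BTU / 3412 = 21,830 kWh heat; / 3.26 = 6,698 kWh in → × €0.207 = €1,386.44
Difference = |€2,685.07 − €1,386.44| = €1,298.63 ≈ €1299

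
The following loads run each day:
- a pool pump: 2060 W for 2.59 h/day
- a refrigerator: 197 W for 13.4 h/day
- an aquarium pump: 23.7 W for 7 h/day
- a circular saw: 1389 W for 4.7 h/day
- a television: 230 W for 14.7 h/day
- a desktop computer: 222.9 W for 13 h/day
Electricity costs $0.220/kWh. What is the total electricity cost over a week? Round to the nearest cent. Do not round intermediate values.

$32.26

pool pump: 2060 W × 2.59 h × 7 d = 37,348 Wh = 37.35 kWh
refrigerator: 197 W × 13.4 h × 7 d = 18,479 Wh = 18.48 kWh
aquarium pump: 23.7 W × 7 h × 7 d = 1,161 Wh = 1.161 kWh
circular saw: 1389 W × 4.7 h × 7 d = 45,698 Wh = 45.7 kWh
television: 230 W × 14.7 h × 7 d = 23,667 Wh = 23.67 kWh
desktop computer: 222.9 W × 13 h × 7 d = 20,284 Wh = 20.28 kWh
Total energy = 37.35 + 18.48 + 1.161 + 45.7 + 23.67 + 20.28 = 146.6 kWh
Cost = 146.6 kWh × $0.220 = $32.26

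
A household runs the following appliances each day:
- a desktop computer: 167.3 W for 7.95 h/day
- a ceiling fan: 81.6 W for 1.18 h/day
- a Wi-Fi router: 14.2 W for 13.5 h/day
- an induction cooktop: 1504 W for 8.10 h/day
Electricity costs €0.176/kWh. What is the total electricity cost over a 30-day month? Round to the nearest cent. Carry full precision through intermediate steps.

desktop computer: 167.3 W × 7.95 h × 30 d = 39,901 Wh = 39.9 kWh
ceiling fan: 81.6 W × 1.18 h × 30 d = 2,889 Wh = 2.889 kWh
Wi-Fi router: 14.2 W × 13.5 h × 30 d = 5,751 Wh = 5.751 kWh
induction cooktop: 1504 W × 8.10 h × 30 d = 365,472 Wh = 365.5 kWh
Total energy = 39.9 + 2.889 + 5.751 + 365.5 = 414 kWh
Cost = 414 kWh × €0.176 = €72.87

€72.87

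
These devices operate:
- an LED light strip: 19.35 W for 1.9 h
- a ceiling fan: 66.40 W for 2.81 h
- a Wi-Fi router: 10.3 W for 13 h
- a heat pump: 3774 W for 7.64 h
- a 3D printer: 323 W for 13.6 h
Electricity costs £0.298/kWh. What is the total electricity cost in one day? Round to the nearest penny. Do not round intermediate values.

LED light strip: 19.35 W × 1.9 h = 37 Wh = 0.03676 kWh
ceiling fan: 66.40 W × 2.81 h = 187 Wh = 0.1866 kWh
Wi-Fi router: 10.3 W × 13 h = 134 Wh = 0.1339 kWh
heat pump: 3774 W × 7.64 h = 28,833 Wh = 28.83 kWh
3D printer: 323 W × 13.6 h = 4,393 Wh = 4.393 kWh
Total energy = 0.03676 + 0.1866 + 0.1339 + 28.83 + 4.393 = 33.58 kWh
Cost = 33.58 kWh × £0.298 = £10.01

£10.01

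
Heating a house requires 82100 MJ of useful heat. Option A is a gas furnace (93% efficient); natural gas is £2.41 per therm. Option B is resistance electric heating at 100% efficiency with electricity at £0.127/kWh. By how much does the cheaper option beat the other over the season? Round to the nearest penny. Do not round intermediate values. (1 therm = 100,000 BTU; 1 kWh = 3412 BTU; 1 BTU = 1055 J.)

Heat load = 82100 MJ = 82,100,000,000 J / 1055 = 77,819,905 BTU
Gas: input = 77,819,905 / 0.93 = 83,677,317 BTU = 836.8 therm → 836.8 × £2.41 = £2,016.62
Electric: 77,819,905 BTU / 3412 = 22,810 kWh → × £0.127 = £2,896.58
Difference = |£2,016.62 − £2,896.58| = £879.96

£879.96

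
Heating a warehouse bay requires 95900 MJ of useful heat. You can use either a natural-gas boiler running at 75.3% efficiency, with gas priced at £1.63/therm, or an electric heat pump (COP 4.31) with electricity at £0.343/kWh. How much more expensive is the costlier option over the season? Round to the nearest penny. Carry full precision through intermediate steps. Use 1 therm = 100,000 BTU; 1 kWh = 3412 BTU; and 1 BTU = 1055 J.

£152.49

Heat load = 95900 MJ = 95,900,000,000 J / 1055 = 90,900,474 BTU
Gas: input = 90,900,474 / 0.753 = 120,717,761 BTU = 1,207 therm → 1,207 × £1.63 = £1,967.70
Heat pump: 90,900,474 BTU / 3412 = 26,640 kWh heat; / 4.31 = 6,181 kWh in → × £0.343 = £2,120.19
Difference = |£1,967.70 − £2,120.19| = £152.49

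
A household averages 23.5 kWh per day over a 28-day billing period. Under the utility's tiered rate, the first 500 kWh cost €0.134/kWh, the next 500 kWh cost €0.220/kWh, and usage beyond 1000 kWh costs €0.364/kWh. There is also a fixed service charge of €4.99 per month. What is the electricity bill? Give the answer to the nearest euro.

€107

Usage = 23.5 kWh/day × 28 days = 658 kWh
First 500 kWh × €0.134 = €67.00
Next 158 kWh × €0.220 = €34.76
Remaining tier: 0 kWh (not reached)
Energy charge = €101.76; + service €4.99 = €106.75 ≈ €107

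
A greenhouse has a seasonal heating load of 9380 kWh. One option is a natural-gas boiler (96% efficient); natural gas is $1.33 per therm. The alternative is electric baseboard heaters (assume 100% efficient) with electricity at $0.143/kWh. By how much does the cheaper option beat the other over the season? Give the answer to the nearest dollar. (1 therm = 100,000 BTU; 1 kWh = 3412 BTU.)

Heat load = 9380 kWh × 3412 = 32,004,560 BTU
Gas: input = 32,004,560 / 0.96 = 33,338,083 BTU = 333.4 therm → 333.4 × $1.33 = $443.40
Electric: 32,004,560 BTU / 3412 = 9,380 kWh → × $0.143 = $1,341.34
Difference = |$443.40 − $1,341.34| = $897.94 ≈ $898

$898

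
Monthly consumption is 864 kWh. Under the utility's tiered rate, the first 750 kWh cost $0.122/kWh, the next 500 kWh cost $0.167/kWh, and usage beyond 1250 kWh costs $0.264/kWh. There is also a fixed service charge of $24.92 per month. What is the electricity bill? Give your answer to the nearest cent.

First 750 kWh × $0.122 = $91.50
Next 114 kWh × $0.167 = $19.04
Remaining tier: 0 kWh (not reached)
Energy charge = $110.54; + service $24.92 = $135.46

$135.46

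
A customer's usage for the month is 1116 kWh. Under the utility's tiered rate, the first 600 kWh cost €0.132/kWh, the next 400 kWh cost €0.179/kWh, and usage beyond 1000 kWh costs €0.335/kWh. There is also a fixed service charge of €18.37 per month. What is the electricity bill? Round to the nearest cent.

First 600 kWh × €0.132 = €79.20
Next 400 kWh × €0.179 = €71.60
Remaining 116 kWh × €0.335 = €38.86
Energy charge = €189.66; + service €18.37 = €208.03

€208.03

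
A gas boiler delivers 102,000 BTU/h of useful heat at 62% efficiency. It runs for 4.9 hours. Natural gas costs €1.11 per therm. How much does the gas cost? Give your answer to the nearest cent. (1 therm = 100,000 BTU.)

Heat delivered = 102,000 BTU/h × 4.9 h = 499,800 BTU
Gas input = 499,800 / 0.62 = 806,129 BTU
= 806,129 / 100,000 = 8.061 therm
Cost = 8.061 × €1.11/therm = €8.95

€8.95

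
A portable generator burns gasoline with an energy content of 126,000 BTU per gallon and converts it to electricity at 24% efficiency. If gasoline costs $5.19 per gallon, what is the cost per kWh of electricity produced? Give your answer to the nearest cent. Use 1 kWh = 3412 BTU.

Electrical output per gallon = 126,000 BTU × 0.24 / 3412 BTU/kWh = 8.863 kWh
Cost per kWh = $5.19 / 8.863 kWh = $0.586

$0.59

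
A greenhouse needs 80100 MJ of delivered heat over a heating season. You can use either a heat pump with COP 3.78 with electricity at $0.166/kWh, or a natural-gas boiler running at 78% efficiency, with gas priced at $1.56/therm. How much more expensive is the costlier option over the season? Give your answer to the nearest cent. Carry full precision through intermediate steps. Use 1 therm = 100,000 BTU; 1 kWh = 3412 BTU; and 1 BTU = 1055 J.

Heat load = 80100 MJ = 80,100,000,000 J / 1055 = 75,924,171 BTU
Gas: input = 75,924,171 / 0.78 = 97,338,680 BTU = 973.4 therm → 973.4 × $1.56 = $1,518.48
Heat pump: 75,924,171 BTU / 3412 = 22,250 kWh heat; / 3.78 = 5,887 kWh in → × $0.166 = $977.21
Difference = |$1,518.48 − $977.21| = $541.27

$541.27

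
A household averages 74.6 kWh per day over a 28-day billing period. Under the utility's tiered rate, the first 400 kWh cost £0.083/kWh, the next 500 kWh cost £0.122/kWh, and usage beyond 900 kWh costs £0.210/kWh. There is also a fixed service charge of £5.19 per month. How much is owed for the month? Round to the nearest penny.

Usage = 74.6 kWh/day × 28 days = 2088.8 kWh
First 400 kWh × £0.083 = £33.20
Next 500 kWh × £0.122 = £61.00
Remaining 1188.8 kWh × £0.210 = £249.65
Energy charge = £343.85; + service £5.19 = £349.04

£349.04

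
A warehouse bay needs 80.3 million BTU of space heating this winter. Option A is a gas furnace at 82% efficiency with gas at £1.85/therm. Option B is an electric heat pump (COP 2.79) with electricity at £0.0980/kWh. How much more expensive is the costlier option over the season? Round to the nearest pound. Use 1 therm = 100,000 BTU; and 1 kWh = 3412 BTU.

£985

Heat load = 80.3 × 10⁶ BTU = 80,300,000 BTU
Gas: input = 80,300,000 / 0.82 = 97,926,829 BTU = 979.3 therm → 979.3 × £1.85 = £1,811.65
Heat pump: 80,300,000 BTU / 3412 = 23,530 kWh heat; / 2.79 = 8,435 kWh in → × £0.0980 = £826.66
Difference = |£1,811.65 − £826.66| = £984.98 ≈ £985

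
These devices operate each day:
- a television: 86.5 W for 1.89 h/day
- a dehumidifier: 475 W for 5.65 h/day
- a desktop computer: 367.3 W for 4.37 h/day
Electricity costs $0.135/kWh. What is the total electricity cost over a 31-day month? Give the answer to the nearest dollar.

$19

television: 86.5 W × 1.89 h × 31 d = 5,068 Wh = 5.068 kWh
dehumidifier: 475 W × 5.65 h × 31 d = 83,196 Wh = 83.2 kWh
desktop computer: 367.3 W × 4.37 h × 31 d = 49,758 Wh = 49.76 kWh
Total energy = 5.068 + 83.2 + 49.76 = 138 kWh
Cost = 138 kWh × $0.135 = $18.63 ≈ $19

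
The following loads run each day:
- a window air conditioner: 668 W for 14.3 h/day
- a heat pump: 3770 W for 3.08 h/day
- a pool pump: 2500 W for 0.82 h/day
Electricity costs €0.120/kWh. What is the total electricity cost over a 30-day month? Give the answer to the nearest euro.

€84

window air conditioner: 668 W × 14.3 h × 30 d = 286,572 Wh = 286.6 kWh
heat pump: 3770 W × 3.08 h × 30 d = 348,348 Wh = 348.3 kWh
pool pump: 2500 W × 0.82 h × 30 d = 61,500 Wh = 61.5 kWh
Total energy = 286.6 + 348.3 + 61.5 = 696.4 kWh
Cost = 696.4 kWh × €0.120 = €83.57 ≈ €84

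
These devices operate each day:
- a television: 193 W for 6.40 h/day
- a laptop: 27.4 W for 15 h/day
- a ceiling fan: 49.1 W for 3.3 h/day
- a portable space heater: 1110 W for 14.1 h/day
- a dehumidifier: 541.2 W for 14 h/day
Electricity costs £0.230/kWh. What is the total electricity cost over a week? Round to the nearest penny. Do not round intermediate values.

television: 193 W × 6.40 h × 7 d = 8,646 Wh = 8.646 kWh
laptop: 27.4 W × 15 h × 7 d = 2,877 Wh = 2.877 kWh
ceiling fan: 49.1 W × 3.3 h × 7 d = 1,134 Wh = 1.134 kWh
portable space heater: 1110 W × 14.1 h × 7 d = 109,557 Wh = 109.6 kWh
dehumidifier: 541.2 W × 14 h × 7 d = 53,038 Wh = 53.04 kWh
Total energy = 8.646 + 2.877 + 1.134 + 109.6 + 53.04 = 175.3 kWh
Cost = 175.3 kWh × £0.230 = £40.31

£40.31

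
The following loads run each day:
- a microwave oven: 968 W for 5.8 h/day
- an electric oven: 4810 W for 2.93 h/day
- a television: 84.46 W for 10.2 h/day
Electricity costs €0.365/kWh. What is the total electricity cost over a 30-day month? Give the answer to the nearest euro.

€225

microwave oven: 968 W × 5.8 h × 30 d = 168,432 Wh = 168.4 kWh
electric oven: 4810 W × 2.93 h × 30 d = 422,799 Wh = 422.8 kWh
television: 84.46 W × 10.2 h × 30 d = 25,845 Wh = 25.84 kWh
Total energy = 168.4 + 422.8 + 25.84 = 617.1 kWh
Cost = 617.1 kWh × €0.365 = €225.23 ≈ €225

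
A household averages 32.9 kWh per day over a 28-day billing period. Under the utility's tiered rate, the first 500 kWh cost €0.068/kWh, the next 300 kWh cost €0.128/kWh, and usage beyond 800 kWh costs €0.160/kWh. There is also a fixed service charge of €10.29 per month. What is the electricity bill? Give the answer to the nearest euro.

Usage = 32.9 kWh/day × 28 days = 921.2 kWh
First 500 kWh × €0.068 = €34.00
Next 300 kWh × €0.128 = €38.40
Remaining 121.2 kWh × €0.160 = €19.39
Energy charge = €91.79; + service €10.29 = €102.08 ≈ €102

€102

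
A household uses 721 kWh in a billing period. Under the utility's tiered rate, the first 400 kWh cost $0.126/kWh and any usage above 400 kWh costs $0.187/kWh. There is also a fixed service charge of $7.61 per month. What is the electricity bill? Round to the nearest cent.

First 400 kWh × $0.126 = $50.40
Remaining 321 kWh × $0.187 = $60.03
Energy charge = $110.43; + service $7.61 = $118.04

$118.04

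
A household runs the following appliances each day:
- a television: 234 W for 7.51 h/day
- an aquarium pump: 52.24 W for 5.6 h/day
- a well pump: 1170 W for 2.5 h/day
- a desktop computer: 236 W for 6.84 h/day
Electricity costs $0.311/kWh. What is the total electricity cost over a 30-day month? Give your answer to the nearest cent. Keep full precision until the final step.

television: 234 W × 7.51 h × 30 d = 52,720 Wh = 52.72 kWh
aquarium pump: 52.24 W × 5.6 h × 30 d = 8,776 Wh = 8.776 kWh
well pump: 1170 W × 2.5 h × 30 d = 87,750 Wh = 87.75 kWh
desktop computer: 236 W × 6.84 h × 30 d = 48,427 Wh = 48.43 kWh
Total energy = 52.72 + 8.776 + 87.75 + 48.43 = 197.7 kWh
Cost = 197.7 kWh × $0.311 = $61.48

$61.48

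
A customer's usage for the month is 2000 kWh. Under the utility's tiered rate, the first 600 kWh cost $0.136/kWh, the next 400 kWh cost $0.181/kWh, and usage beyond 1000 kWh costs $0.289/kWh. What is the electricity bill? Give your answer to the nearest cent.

$443.00

First 600 kWh × $0.136 = $81.60
Next 400 kWh × $0.181 = $72.40
Remaining 1000 kWh × $0.289 = $289.00
Total = $443.00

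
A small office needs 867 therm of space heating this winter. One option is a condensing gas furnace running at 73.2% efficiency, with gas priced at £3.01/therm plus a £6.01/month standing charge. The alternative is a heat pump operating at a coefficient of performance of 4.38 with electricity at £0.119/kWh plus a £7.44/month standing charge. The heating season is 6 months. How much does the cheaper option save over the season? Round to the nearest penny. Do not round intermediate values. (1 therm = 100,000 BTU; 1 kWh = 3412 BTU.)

Heat load = 867 therm × 100,000 = 86,700,000 BTU
Gas: input = 86,700,000 / 0.732 = 118,442,623 BTU = 1,184 therm → 1,184 × £3.01 = £3,565.12; + 6 × £6.01 standing = £3,601.18
Heat pump: 86,700,000 BTU / 3412 = 25,410 kWh heat; / 4.38 = 5,801 kWh in → × £0.119 = £690.37; + 6 × £7.44 standing = £735.01
Difference = |£3,601.18 − £735.01| = £2,866.17

£2866.17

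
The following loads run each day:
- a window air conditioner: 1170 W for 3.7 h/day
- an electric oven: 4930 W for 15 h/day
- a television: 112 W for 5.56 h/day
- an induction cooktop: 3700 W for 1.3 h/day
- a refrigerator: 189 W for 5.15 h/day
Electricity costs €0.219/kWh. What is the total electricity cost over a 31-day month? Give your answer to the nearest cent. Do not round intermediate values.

€574.93

window air conditioner: 1170 W × 3.7 h × 31 d = 134,199 Wh = 134.2 kWh
electric oven: 4930 W × 15 h × 31 d = 2,292,450 Wh = 2,292 kWh
television: 112 W × 5.56 h × 31 d = 19,304 Wh = 19.3 kWh
induction cooktop: 3700 W × 1.3 h × 31 d = 149,110 Wh = 149.1 kWh
refrigerator: 189 W × 5.15 h × 31 d = 30,174 Wh = 30.17 kWh
Total energy = 134.2 + 2,292 + 19.3 + 149.1 + 30.17 = 2,625 kWh
Cost = 2,625 kWh × €0.219 = €574.93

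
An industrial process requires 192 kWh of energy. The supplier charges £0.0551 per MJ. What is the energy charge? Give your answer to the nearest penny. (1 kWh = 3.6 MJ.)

£38.09

192 kWh × (3.6 MJ/kWh) = 691.2 MJ
Cost = 691.2 MJ × £0.0551/MJ = £38.09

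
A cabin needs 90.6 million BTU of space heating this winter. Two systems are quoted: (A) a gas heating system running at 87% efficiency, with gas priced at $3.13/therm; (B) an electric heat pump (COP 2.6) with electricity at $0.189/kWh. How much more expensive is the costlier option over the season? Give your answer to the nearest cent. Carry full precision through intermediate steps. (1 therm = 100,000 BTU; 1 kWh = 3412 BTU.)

Heat load = 90.6 × 10⁶ BTU = 90,600,000 BTU
Gas: input = 90,600,000 / 0.87 = 104,137,931 BTU = 1,041 therm → 1,041 × $3.13 = $3,259.52
Heat pump: 90,600,000 BTU / 3412 = 26,550 kWh heat; / 2.6 = 10,210 kWh in → × $0.189 = $1,930.22
Difference = |$3,259.52 − $1,930.22| = $1,329.29

$1329.29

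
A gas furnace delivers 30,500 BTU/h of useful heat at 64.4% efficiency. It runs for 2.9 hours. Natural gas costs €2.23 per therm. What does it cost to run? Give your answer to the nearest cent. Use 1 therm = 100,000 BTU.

Heat delivered = 30,500 BTU/h × 2.9 h = 88,450 BTU
Gas input = 88,450 / 0.644 = 137,345 BTU
= 137,345 / 100,000 = 1.373 therm
Cost = 1.373 × €2.23/therm = €3.06

€3.06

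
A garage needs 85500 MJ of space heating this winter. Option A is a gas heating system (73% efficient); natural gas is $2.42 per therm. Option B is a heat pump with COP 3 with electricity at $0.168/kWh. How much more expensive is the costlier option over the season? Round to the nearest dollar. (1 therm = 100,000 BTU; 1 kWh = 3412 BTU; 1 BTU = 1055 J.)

Heat load = 85500 MJ = 85,500,000,000 J / 1055 = 81,042,654 BTU
Gas: input = 81,042,654 / 0.73 = 111,017,334 BTU = 1,110 therm → 1,110 × $2.42 = $2,686.62
Heat pump: 81,042,654 BTU / 3412 = 23,750 kWh heat; / 3 = 7,917 kWh in → × $0.168 = $1,330.13
Difference = |$2,686.62 − $1,330.13| = $1,356.49 ≈ $1356

$1356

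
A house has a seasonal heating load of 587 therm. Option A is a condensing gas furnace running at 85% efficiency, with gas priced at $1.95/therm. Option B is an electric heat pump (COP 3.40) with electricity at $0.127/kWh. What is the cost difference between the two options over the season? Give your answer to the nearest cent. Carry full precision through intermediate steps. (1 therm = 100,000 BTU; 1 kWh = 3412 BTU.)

Heat load = 587 therm × 100,000 = 58,700,000 BTU
Gas: input = 58,700,000 / 0.85 = 69,058,824 BTU = 690.6 therm → 690.6 × $1.95 = $1,346.65
Heat pump: 58,700,000 BTU / 3412 = 17,200 kWh heat; / 3.40 = 5,060 kWh in → × $0.127 = $642.62
Difference = |$1,346.65 − $642.62| = $704.03

$704.03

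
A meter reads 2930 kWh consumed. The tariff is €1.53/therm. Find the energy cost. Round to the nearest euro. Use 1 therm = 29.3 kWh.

€153

2930 kWh × (0.03413 therm/kWh) = 100 therm
Cost = 100 therm × €1.53/therm = €153.00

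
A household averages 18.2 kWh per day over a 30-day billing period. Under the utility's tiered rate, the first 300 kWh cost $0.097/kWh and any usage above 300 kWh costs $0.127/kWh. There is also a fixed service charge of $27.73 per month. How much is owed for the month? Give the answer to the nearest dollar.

$88

Usage = 18.2 kWh/day × 30 days = 546 kWh
First 300 kWh × $0.097 = $29.10
Remaining 246 kWh × $0.127 = $31.24
Energy charge = $60.34; + service $27.73 = $88.07 ≈ $88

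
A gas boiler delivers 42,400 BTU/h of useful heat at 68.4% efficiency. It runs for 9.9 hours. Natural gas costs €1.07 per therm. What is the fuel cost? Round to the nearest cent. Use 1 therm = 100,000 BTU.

Heat delivered = 42,400 BTU/h × 9.9 h = 419,760 BTU
Gas input = 419,760 / 0.684 = 613,684 BTU
= 613,684 / 100,000 = 6.137 therm
Cost = 6.137 × €1.07/therm = €6.57

€6.57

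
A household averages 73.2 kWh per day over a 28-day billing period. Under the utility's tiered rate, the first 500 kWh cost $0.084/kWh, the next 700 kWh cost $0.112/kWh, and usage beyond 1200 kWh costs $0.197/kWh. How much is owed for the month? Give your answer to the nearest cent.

Usage = 73.2 kWh/day × 28 days = 2049.6 kWh
First 500 kWh × $0.084 = $42.00
Next 700 kWh × $0.112 = $78.40
Remaining 849.6 kWh × $0.197 = $167.37
Total = $287.77

$287.77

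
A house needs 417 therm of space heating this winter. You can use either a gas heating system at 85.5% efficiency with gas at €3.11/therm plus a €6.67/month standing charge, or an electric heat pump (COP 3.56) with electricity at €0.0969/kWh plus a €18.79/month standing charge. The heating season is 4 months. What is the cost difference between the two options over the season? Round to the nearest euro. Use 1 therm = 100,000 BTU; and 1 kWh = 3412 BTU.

Heat load = 417 therm × 100,000 = 41,700,000 BTU
Gas: input = 41,700,000 / 0.855 = 48,771,930 BTU = 487.7 therm → 487.7 × €3.11 = €1,516.81; + 4 × €6.67 standing = €1,543.49
Heat pump: 41,700,000 BTU / 3412 = 12,220 kWh heat; / 3.56 = 3,433 kWh in → × €0.0969 = €332.66; + 4 × €18.79 standing = €407.82
Difference = |€1,543.49 − €407.82| = €1,135.67 ≈ €1136

€1136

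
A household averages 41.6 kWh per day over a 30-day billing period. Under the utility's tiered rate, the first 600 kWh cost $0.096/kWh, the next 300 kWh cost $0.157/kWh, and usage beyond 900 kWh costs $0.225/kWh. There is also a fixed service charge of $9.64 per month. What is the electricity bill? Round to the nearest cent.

$192.64

Usage = 41.6 kWh/day × 30 days = 1248 kWh
First 600 kWh × $0.096 = $57.60
Next 300 kWh × $0.157 = $47.10
Remaining 348 kWh × $0.225 = $78.30
Energy charge = $183.00; + service $9.64 = $192.64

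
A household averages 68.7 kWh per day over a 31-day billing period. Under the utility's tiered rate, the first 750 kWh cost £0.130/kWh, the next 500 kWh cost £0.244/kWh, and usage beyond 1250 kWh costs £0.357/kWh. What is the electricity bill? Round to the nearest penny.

Usage = 68.7 kWh/day × 31 days = 2129.7 kWh
First 750 kWh × £0.130 = £97.50
Next 500 kWh × £0.244 = £122.00
Remaining 879.7 kWh × £0.357 = £314.05
Total = £533.55

£533.55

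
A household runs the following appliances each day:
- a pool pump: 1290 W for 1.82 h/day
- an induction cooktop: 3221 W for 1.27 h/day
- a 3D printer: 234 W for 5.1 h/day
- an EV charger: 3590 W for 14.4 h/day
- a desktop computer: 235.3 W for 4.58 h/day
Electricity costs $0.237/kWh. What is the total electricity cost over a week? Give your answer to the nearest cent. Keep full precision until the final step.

$100.21

pool pump: 1290 W × 1.82 h × 7 d = 16,435 Wh = 16.43 kWh
induction cooktop: 3221 W × 1.27 h × 7 d = 28,635 Wh = 28.63 kWh
3D printer: 234 W × 5.1 h × 7 d = 8,354 Wh = 8.354 kWh
EV charger: 3590 W × 14.4 h × 7 d = 361,872 Wh = 361.9 kWh
desktop computer: 235.3 W × 4.58 h × 7 d = 7,544 Wh = 7.544 kWh
Total energy = 16.43 + 28.63 + 8.354 + 361.9 + 7.544 = 422.8 kWh
Cost = 422.8 kWh × $0.237 = $100.21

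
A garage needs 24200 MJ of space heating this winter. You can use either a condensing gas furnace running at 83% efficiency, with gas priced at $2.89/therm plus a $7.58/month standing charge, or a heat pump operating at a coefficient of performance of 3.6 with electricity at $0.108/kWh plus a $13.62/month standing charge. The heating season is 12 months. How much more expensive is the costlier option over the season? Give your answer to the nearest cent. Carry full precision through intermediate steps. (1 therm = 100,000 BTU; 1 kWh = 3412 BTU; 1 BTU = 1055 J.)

Heat load = 24200 MJ = 24,200,000,000 J / 1055 = 22,938,389 BTU
Gas: input = 22,938,389 / 0.83 = 27,636,613 BTU = 276.4 therm → 276.4 × $2.89 = $798.70; + 12 × $7.58 standing = $889.66
Heat pump: 22,938,389 BTU / 3412 = 6,723 kWh heat; / 3.6 = 1,867 kWh in → × $0.108 = $201.69; + 12 × $13.62 standing = $365.13
Difference = |$889.66 − $365.13| = $524.53

$524.53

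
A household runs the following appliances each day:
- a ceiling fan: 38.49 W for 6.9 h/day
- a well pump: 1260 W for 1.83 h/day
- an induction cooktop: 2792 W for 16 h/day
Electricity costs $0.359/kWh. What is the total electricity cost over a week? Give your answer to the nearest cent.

ceiling fan: 38.49 W × 6.9 h × 7 d = 1,859 Wh = 1.859 kWh
well pump: 1260 W × 1.83 h × 7 d = 16,141 Wh = 16.14 kWh
induction cooktop: 2792 W × 16 h × 7 d = 312,704 Wh = 312.7 kWh
Total energy = 1.859 + 16.14 + 312.7 = 330.7 kWh
Cost = 330.7 kWh × $0.359 = $118.72

$118.72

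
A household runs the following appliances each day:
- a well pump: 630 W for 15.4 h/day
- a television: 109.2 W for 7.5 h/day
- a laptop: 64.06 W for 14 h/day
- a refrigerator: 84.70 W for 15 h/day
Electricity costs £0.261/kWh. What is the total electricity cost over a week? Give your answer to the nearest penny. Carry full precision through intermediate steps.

£23.18

well pump: 630 W × 15.4 h × 7 d = 67,914 Wh = 67.91 kWh
television: 109.2 W × 7.5 h × 7 d = 5,733 Wh = 5.733 kWh
laptop: 64.06 W × 14 h × 7 d = 6,278 Wh = 6.278 kWh
refrigerator: 84.70 W × 15 h × 7 d = 8,894 Wh = 8.893 kWh
Total energy = 67.91 + 5.733 + 6.278 + 8.893 = 88.82 kWh
Cost = 88.82 kWh × £0.261 = £23.18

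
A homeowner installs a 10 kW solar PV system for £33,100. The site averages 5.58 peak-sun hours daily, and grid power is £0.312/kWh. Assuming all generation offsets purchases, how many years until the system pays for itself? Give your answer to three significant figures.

5.21 years

Daily generation = 10 kW × 5.58 h = 55.8 kWh
Annual generation = 55.8 × 365 = 20367 kWh
Annual savings = 20367 × £0.312 = £6,354.50
Payback = £33,100 / £6,354.50 = 5.21 years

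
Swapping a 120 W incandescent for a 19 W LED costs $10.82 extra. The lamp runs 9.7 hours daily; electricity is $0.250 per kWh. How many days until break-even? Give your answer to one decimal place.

Power saved = 120 − 19 = 101 W
Daily energy saved = 101 W × 9.7 h = 979.7 Wh = 0.9797 kWh
Daily savings = 0.9797 × $0.250 = $0.2449
Payback = $10.82 / $0.2449 per day = 44.18 days

44.2 days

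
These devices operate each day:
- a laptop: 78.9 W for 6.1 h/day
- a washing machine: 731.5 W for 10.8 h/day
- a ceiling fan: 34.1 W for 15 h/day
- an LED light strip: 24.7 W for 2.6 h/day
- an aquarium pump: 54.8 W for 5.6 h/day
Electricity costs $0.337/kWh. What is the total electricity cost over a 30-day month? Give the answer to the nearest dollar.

laptop: 78.9 W × 6.1 h × 30 d = 14,439 Wh = 14.44 kWh
washing machine: 731.5 W × 10.8 h × 30 d = 237,006 Wh = 237 kWh
ceiling fan: 34.1 W × 15 h × 30 d = 15,345 Wh = 15.35 kWh
LED light strip: 24.7 W × 2.6 h × 30 d = 1,927 Wh = 1.927 kWh
aquarium pump: 54.8 W × 5.6 h × 30 d = 9,206 Wh = 9.206 kWh
Total energy = 14.44 + 237 + 15.35 + 1.927 + 9.206 = 277.9 kWh
Cost = 277.9 kWh × $0.337 = $93.66 ≈ $94

$94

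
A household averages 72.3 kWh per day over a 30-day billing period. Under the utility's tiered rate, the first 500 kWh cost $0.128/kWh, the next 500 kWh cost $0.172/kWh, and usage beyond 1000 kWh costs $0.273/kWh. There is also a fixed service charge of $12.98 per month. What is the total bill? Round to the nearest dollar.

$482

Usage = 72.3 kWh/day × 30 days = 2169 kWh
First 500 kWh × $0.128 = $64.00
Next 500 kWh × $0.172 = $86.00
Remaining 1169 kWh × $0.273 = $319.14
Energy charge = $469.14; + service $12.98 = $482.12 ≈ $482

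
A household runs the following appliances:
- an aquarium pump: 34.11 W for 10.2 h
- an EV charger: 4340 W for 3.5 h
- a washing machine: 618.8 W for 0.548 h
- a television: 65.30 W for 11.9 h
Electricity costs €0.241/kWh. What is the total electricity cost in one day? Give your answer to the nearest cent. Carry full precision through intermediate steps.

€4.01

aquarium pump: 34.11 W × 10.2 h = 348 Wh = 0.3479 kWh
EV charger: 4340 W × 3.5 h = 15,190 Wh = 15.19 kWh
washing machine: 618.8 W × 0.548 h = 339 Wh = 0.3391 kWh
television: 65.30 W × 11.9 h = 777 Wh = 0.7771 kWh
Total energy = 0.3479 + 15.19 + 0.3391 + 0.7771 = 16.65 kWh
Cost = 16.65 kWh × €0.241 = €4.01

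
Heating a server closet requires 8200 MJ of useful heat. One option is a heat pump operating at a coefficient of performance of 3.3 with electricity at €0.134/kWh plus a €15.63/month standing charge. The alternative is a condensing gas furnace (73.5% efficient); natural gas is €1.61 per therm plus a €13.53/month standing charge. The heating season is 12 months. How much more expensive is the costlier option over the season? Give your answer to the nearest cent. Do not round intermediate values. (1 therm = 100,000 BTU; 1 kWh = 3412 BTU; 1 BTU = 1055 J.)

€52.55

Heat load = 8200 MJ = 8,200,000,000 J / 1055 = 7,772,512 BTU
Gas: input = 7,772,512 / 0.735 = 10,574,846 BTU = 105.7 therm → 105.7 × €1.61 = €170.26; + 12 × €13.53 standing = €332.62
Heat pump: 7,772,512 BTU / 3412 = 2,278 kWh heat; / 3.3 = 690.3 kWh in → × €0.134 = €92.50; + 12 × €15.63 standing = €280.06
Difference = |€332.62 − €280.06| = €52.55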